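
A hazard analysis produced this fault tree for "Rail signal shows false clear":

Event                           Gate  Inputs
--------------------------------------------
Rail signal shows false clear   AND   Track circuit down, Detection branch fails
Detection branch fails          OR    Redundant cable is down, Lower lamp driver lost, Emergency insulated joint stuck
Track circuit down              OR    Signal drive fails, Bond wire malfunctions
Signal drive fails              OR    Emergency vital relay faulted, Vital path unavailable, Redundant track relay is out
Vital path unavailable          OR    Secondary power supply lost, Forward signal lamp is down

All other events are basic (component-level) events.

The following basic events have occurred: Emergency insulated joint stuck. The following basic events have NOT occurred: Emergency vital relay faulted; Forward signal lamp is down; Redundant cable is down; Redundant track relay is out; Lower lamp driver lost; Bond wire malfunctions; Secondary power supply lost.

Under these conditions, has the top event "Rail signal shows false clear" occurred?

Vital path unavailable [OR]: Secondary power supply lost=not, Forward signal lamp is down=not → no input occurs → does not occur.
Signal drive fails [OR]: Emergency vital relay faulted=not, Vital path unavailable=not, Redundant track relay is out=not → no input occurs → does not occur.
Track circuit down [OR]: Signal drive fails=not, Bond wire malfunctions=not → no input occurs → does not occur.
Detection branch fails [OR]: Redundant cable is down=not, Lower lamp driver lost=not, Emergency insulated joint stuck=occurs → at least one input occurs → occurs.
Rail signal shows false clear [AND]: Track circuit down=not, Detection branch fails=occurs → not all inputs occur → does not occur.

No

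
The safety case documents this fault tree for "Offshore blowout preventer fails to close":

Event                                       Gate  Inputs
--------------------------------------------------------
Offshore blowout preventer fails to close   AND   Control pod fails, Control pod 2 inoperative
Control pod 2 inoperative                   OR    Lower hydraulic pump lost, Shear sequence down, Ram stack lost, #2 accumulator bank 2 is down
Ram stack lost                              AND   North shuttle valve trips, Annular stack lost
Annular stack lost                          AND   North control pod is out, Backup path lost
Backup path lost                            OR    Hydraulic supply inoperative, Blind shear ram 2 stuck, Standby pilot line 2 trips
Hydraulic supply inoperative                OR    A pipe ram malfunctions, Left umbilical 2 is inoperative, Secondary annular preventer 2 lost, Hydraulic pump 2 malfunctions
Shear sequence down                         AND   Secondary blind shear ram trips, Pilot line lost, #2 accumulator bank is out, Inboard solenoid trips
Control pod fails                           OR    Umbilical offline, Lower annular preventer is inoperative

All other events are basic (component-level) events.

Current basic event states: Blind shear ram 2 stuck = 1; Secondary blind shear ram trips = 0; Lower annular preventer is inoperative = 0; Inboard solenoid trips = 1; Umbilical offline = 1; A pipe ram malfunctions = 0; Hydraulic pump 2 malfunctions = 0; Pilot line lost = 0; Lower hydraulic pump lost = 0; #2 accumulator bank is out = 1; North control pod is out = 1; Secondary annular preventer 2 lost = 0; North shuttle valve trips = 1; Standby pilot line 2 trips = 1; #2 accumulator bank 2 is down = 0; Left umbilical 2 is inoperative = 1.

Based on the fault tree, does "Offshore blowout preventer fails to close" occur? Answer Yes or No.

Control pod fails [OR]: Umbilical offline=occurs, Lower annular preventer is inoperative=not → at least one input occurs → occurs.
Shear sequence down [AND]: Secondary blind shear ram trips=not, Pilot line lost=not, #2 accumulator bank is out=occurs, Inboard solenoid trips=occurs → not all inputs occur → does not occur.
Hydraulic supply inoperative [OR]: A pipe ram malfunctions=not, Left umbilical 2 is inoperative=occurs, Secondary annular preventer 2 lost=not, Hydraulic pump 2 malfunctions=not → at least one input occurs → occurs.
Backup path lost [OR]: Hydraulic supply inoperative=occurs, Blind shear ram 2 stuck=occurs, Standby pilot line 2 trips=occurs → at least one input occurs → occurs.
Annular stack lost [AND]: North control pod is out=occurs, Backup path lost=occurs → all inputs occur → occurs.
Ram stack lost [AND]: North shuttle valve trips=occurs, Annular stack lost=occurs → all inputs occur → occurs.
Control pod 2 inoperative [OR]: Lower hydraulic pump lost=not, Shear sequence down=not, Ram stack lost=occurs, #2 accumulator bank 2 is down=not → at least one input occurs → occurs.
Offshore blowout preventer fails to close [AND]: Control pod fails=occurs, Control pod 2 inoperative=occurs → all inputs occur → occurs.

Yes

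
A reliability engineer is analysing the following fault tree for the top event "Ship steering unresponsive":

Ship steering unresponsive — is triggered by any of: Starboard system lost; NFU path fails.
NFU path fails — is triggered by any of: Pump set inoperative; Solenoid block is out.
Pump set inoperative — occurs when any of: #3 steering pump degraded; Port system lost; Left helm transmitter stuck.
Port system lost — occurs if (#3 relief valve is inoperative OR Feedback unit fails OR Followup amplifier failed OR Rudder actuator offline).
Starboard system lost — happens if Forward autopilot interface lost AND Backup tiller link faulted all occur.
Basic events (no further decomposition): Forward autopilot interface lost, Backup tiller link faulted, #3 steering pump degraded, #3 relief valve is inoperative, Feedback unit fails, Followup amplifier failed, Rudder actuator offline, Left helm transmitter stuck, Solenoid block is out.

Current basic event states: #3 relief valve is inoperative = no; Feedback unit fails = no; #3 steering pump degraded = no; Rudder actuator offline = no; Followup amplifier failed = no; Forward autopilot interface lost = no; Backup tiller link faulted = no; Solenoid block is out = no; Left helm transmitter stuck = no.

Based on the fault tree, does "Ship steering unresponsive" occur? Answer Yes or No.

Starboard system lost [AND]: Forward autopilot interface lost=not, Backup tiller link faulted=not → not all inputs occur → does not occur.
Port system lost [OR]: #3 relief valve is inoperative=not, Feedback unit fails=not, Followup amplifier failed=not, Rudder actuator offline=not → no input occurs → does not occur.
Pump set inoperative [OR]: #3 steering pump degraded=not, Port system lost=not, Left helm transmitter stuck=not → no input occurs → does not occur.
NFU path fails [OR]: Pump set inoperative=not, Solenoid block is out=not → no input occurs → does not occur.
Ship steering unresponsive [OR]: Starboard system lost=not, NFU path fails=not → no input occurs → does not occur.

No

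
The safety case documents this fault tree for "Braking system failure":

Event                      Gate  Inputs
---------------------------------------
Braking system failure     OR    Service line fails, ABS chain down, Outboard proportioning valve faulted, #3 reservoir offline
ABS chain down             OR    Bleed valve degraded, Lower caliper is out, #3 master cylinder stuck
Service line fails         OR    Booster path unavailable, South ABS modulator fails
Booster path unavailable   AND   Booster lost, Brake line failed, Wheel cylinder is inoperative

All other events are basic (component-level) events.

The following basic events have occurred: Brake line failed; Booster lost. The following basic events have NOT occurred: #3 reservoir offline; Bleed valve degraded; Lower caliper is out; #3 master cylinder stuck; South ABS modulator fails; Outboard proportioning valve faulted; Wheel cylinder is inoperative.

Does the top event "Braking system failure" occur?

No

Booster path unavailable [AND]: Booster lost=occurs, Brake line failed=occurs, Wheel cylinder is inoperative=not → not all inputs occur → does not occur.
Service line fails [OR]: Booster path unavailable=not, South ABS modulator fails=not → no input occurs → does not occur.
ABS chain down [OR]: Bleed valve degraded=not, Lower caliper is out=not, #3 master cylinder stuck=not → no input occurs → does not occur.
Braking system failure [OR]: Service line fails=not, ABS chain down=not, Outboard proportioning valve faulted=not, #3 reservoir offline=not → no input occurs → does not occur.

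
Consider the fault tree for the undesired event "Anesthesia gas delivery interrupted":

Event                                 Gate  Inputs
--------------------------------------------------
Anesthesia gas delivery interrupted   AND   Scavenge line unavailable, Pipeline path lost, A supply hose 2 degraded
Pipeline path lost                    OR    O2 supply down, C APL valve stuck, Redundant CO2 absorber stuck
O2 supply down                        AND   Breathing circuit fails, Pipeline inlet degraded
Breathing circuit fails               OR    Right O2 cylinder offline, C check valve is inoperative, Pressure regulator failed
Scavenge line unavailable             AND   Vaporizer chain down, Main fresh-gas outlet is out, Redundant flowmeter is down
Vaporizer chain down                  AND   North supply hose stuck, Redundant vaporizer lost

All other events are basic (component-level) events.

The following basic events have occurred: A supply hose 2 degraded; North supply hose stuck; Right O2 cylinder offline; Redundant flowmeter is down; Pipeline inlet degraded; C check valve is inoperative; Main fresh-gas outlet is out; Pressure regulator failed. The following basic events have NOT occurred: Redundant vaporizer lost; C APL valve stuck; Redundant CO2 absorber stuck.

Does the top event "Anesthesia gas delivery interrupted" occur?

No

Vaporizer chain down [AND]: North supply hose stuck=occurs, Redundant vaporizer lost=not → not all inputs occur → does not occur.
Scavenge line unavailable [AND]: Vaporizer chain down=not, Main fresh-gas outlet is out=occurs, Redundant flowmeter is down=occurs → not all inputs occur → does not occur.
Breathing circuit fails [OR]: Right O2 cylinder offline=occurs, C check valve is inoperative=occurs, Pressure regulator failed=occurs → at least one input occurs → occurs.
O2 supply down [AND]: Breathing circuit fails=occurs, Pipeline inlet degraded=occurs → all inputs occur → occurs.
Pipeline path lost [OR]: O2 supply down=occurs, C APL valve stuck=not, Redundant CO2 absorber stuck=not → at least one input occurs → occurs.
Anesthesia gas delivery interrupted [AND]: Scavenge line unavailable=not, Pipeline path lost=occurs, A supply hose 2 degraded=occurs → not all inputs occur → does not occur.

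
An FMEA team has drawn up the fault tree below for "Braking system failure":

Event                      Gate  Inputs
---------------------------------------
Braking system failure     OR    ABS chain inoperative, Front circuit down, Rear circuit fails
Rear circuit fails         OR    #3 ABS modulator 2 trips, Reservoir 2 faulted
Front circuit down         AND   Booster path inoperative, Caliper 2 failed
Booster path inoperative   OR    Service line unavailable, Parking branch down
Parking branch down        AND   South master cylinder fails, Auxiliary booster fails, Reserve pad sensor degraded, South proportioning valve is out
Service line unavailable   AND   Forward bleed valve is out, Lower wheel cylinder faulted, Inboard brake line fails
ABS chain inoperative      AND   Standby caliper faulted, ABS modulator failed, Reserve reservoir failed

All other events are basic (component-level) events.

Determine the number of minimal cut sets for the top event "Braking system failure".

ABS chain inoperative [AND]: one cut set from each child combined → 1 × 1 × 1 = 1 cut set(s).
Service line unavailable [AND]: one cut set from each child combined → 1 × 1 × 1 = 1 cut set(s).
Parking branch down [AND]: one cut set from each child combined → 1 × 1 × 1 × 1 = 1 cut set(s).
Booster path inoperative [OR]: union of children's cut sets → 2 cut set(s).
Front circuit down [AND]: one cut set from each child combined → 2 × 1 = 2 cut set(s).
Rear circuit fails [OR]: union of children's cut sets → 2 cut set(s).
Braking system failure [OR]: union of children's cut sets → 5 cut set(s).
Minimal cut sets: {ABS modulator failed, Reserve reservoir failed, Standby caliper faulted}; {Caliper 2 failed, Forward bleed valve is out, Inboard brake line fails, Lower wheel cylinder faulted}; {Auxiliary booster fails, Caliper 2 failed, Reserve pad sensor degraded, South master cylinder fails, South proportioning valve is out}; {#3 ABS modulator 2 trips}; {Reservoir 2 faulted}.

5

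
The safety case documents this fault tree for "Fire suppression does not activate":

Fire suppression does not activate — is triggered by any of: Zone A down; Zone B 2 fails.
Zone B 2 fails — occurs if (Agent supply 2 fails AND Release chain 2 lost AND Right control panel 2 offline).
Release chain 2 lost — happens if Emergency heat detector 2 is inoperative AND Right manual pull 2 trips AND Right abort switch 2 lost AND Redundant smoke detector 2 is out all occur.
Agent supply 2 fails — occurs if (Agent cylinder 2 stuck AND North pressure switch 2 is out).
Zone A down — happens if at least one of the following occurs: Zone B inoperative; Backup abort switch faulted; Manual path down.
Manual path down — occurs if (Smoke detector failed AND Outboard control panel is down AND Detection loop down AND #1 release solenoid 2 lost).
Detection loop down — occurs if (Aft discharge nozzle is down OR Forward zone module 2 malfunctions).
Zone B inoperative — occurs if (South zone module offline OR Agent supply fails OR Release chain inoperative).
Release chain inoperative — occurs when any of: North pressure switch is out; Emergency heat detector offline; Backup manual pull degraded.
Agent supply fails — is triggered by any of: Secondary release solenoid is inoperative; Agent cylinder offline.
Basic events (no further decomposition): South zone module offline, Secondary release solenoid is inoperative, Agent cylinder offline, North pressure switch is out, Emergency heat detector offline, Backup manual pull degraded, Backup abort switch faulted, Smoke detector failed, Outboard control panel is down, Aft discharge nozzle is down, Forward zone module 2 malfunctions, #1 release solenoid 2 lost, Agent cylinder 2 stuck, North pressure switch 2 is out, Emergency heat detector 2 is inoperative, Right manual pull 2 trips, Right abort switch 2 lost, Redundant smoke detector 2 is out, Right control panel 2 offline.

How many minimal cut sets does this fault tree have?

Agent supply fails [OR]: union of children's cut sets → 2 cut set(s).
Release chain inoperative [OR]: union of children's cut sets → 3 cut set(s).
Zone B inoperative [OR]: union of children's cut sets → 6 cut set(s).
Detection loop down [OR]: union of children's cut sets → 2 cut set(s).
Manual path down [AND]: one cut set from each child combined → 1 × 1 × 2 × 1 = 2 cut set(s).
Zone A down [OR]: union of children's cut sets → 9 cut set(s).
Agent supply 2 fails [AND]: one cut set from each child combined → 1 × 1 = 1 cut set(s).
Release chain 2 lost [AND]: one cut set from each child combined → 1 × 1 × 1 × 1 = 1 cut set(s).
Zone B 2 fails [AND]: one cut set from each child combined → 1 × 1 × 1 = 1 cut set(s).
Fire suppression does not activate [OR]: union of children's cut sets → 10 cut set(s).
Minimal cut sets: {South zone module offline}; {Secondary release solenoid is inoperative}; {Agent cylinder offline}; {North pressure switch is out}; {Emergency heat detector offline}; {Backup manual pull degraded}; {Backup abort switch faulted}; {#1 release solenoid 2 lost, Aft discharge nozzle is down, Outboard control panel is down, Smoke detector failed}; {#1 release solenoid 2 lost, Forward zone module 2 malfunctions, Outboard control panel is down, Smoke detector failed}; {Agent cylinder 2 stuck, Emergency heat detector 2 is inoperative, North pressure switch 2 is out, Redundant smoke detector 2 is out, Right abort switch 2 lost, Right control panel 2 offline, Right manual pull 2 trips}.

10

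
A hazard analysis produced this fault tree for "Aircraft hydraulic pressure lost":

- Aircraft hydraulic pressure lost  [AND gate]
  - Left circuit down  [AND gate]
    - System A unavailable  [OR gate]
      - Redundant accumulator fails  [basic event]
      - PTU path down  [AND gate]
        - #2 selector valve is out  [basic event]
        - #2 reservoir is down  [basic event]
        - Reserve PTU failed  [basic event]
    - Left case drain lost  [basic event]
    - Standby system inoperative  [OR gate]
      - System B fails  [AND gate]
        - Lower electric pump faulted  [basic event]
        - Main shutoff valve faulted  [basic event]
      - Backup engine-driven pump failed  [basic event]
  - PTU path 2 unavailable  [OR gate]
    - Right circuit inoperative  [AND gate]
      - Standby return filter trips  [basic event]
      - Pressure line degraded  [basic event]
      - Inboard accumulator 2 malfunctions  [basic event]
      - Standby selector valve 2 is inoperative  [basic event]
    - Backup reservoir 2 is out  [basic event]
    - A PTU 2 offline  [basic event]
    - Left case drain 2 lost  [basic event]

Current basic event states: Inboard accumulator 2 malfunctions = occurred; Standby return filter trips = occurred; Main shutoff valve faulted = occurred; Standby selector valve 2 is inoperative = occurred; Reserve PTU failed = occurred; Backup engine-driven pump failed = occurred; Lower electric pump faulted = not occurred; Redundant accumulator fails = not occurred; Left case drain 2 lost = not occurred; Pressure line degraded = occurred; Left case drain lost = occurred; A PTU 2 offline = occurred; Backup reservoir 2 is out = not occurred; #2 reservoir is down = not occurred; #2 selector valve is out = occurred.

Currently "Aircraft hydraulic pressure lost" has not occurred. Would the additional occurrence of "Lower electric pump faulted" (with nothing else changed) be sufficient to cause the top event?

Counterfactual: set "Lower electric pump faulted" to occurred.
PTU path down [AND]: #2 selector valve is out=occurs, #2 reservoir is down=not, Reserve PTU failed=occurs → not all inputs occur → does not occur.
System A unavailable [OR]: Redundant accumulator fails=not, PTU path down=not → no input occurs → does not occur.
System B fails [AND]: Lower electric pump faulted=occurs, Main shutoff valve faulted=occurs → all inputs occur → occurs.
Standby system inoperative [OR]: System B fails=occurs, Backup engine-driven pump failed=occurs → at least one input occurs → occurs.
Left circuit down [AND]: System A unavailable=not, Left case drain lost=occurs, Standby system inoperative=occurs → not all inputs occur → does not occur.
Right circuit inoperative [AND]: Standby return filter trips=occurs, Pressure line degraded=occurs, Inboard accumulator 2 malfunctions=occurs, Standby selector valve 2 is inoperative=occurs → all inputs occur → occurs.
PTU path 2 unavailable [OR]: Right circuit inoperative=occurs, Backup reservoir 2 is out=not, A PTU 2 offline=occurs, Left case drain 2 lost=not → at least one input occurs → occurs.
Aircraft hydraulic pressure lost [AND]: Left circuit down=not, PTU path 2 unavailable=occurs → not all inputs occur → does not occur.

No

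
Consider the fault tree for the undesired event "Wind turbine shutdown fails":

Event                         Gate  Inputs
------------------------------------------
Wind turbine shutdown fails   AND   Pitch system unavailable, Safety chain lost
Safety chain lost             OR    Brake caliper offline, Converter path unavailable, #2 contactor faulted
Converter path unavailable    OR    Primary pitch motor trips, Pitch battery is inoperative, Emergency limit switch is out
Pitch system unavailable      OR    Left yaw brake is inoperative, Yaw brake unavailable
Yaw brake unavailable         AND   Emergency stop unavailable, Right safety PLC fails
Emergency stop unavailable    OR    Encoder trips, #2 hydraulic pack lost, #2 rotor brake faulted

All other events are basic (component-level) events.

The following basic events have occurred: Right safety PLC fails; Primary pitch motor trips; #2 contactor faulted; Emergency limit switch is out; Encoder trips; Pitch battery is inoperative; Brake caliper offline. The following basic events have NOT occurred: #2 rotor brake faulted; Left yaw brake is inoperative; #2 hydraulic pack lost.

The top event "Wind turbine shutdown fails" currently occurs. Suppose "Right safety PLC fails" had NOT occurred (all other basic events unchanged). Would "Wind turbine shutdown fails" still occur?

No

Counterfactual: set "Right safety PLC fails" to not occurred.
Emergency stop unavailable [OR]: Encoder trips=occurs, #2 hydraulic pack lost=not, #2 rotor brake faulted=not → at least one input occurs → occurs.
Yaw brake unavailable [AND]: Emergency stop unavailable=occurs, Right safety PLC fails=not → not all inputs occur → does not occur.
Pitch system unavailable [OR]: Left yaw brake is inoperative=not, Yaw brake unavailable=not → no input occurs → does not occur.
Converter path unavailable [OR]: Primary pitch motor trips=occurs, Pitch battery is inoperative=occurs, Emergency limit switch is out=occurs → at least one input occurs → occurs.
Safety chain lost [OR]: Brake caliper offline=occurs, Converter path unavailable=occurs, #2 contactor faulted=occurs → at least one input occurs → occurs.
Wind turbine shutdown fails [AND]: Pitch system unavailable=not, Safety chain lost=occurs → not all inputs occur → does not occur.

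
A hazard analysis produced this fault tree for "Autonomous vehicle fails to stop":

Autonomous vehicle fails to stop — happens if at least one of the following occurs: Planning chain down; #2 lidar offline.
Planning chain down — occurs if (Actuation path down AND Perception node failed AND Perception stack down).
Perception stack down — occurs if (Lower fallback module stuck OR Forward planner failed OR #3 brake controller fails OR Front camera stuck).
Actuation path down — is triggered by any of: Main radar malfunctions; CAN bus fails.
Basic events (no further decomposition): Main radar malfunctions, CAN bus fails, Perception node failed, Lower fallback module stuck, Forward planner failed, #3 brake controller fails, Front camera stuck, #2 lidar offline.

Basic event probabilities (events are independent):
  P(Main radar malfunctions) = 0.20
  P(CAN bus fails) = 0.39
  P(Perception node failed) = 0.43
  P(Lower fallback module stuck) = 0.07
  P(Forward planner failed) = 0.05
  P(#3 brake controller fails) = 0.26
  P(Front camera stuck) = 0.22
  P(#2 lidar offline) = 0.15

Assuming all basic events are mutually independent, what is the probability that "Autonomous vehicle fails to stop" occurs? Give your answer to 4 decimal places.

P(Actuation path down) [OR] = 1 − (1−0.20) × (1−0.39) = 0.512000
P(Perception stack down) [OR] = 1 − (1−0.07) × (1−0.05) × (1−0.26) × (1−0.22) = 0.490044
P(Planning chain down) [AND] = 0.512000 × 0.43 × 0.490044 = 0.107888
P(Autonomous vehicle fails to stop) [OR] = 1 − (1−0.107888) × (1−0.15) = 0.241705
Rounded to 4 decimal places: P(Autonomous vehicle fails to stop) ≈ 0.2417.

0.2417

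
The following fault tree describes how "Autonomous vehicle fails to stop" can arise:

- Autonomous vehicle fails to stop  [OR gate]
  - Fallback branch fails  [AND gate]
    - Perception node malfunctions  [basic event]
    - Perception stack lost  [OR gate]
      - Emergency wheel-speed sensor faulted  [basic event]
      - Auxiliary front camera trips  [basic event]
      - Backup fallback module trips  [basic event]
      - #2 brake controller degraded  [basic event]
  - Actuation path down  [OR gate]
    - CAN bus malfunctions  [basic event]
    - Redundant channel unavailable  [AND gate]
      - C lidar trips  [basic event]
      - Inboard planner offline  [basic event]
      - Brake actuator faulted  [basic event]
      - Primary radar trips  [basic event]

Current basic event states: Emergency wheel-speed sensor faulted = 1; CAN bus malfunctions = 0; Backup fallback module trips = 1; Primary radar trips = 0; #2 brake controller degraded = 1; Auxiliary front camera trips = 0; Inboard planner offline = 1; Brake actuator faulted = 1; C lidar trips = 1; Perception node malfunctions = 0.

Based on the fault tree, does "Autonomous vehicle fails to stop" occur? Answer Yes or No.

No

Perception stack lost [OR]: Emergency wheel-speed sensor faulted=occurs, Auxiliary front camera trips=not, Backup fallback module trips=occurs, #2 brake controller degraded=occurs → at least one input occurs → occurs.
Fallback branch fails [AND]: Perception node malfunctions=not, Perception stack lost=occurs → not all inputs occur → does not occur.
Redundant channel unavailable [AND]: C lidar trips=occurs, Inboard planner offline=occurs, Brake actuator faulted=occurs, Primary radar trips=not → not all inputs occur → does not occur.
Actuation path down [OR]: CAN bus malfunctions=not, Redundant channel unavailable=not → no input occurs → does not occur.
Autonomous vehicle fails to stop [OR]: Fallback branch fails=not, Actuation path down=not → no input occurs → does not occur.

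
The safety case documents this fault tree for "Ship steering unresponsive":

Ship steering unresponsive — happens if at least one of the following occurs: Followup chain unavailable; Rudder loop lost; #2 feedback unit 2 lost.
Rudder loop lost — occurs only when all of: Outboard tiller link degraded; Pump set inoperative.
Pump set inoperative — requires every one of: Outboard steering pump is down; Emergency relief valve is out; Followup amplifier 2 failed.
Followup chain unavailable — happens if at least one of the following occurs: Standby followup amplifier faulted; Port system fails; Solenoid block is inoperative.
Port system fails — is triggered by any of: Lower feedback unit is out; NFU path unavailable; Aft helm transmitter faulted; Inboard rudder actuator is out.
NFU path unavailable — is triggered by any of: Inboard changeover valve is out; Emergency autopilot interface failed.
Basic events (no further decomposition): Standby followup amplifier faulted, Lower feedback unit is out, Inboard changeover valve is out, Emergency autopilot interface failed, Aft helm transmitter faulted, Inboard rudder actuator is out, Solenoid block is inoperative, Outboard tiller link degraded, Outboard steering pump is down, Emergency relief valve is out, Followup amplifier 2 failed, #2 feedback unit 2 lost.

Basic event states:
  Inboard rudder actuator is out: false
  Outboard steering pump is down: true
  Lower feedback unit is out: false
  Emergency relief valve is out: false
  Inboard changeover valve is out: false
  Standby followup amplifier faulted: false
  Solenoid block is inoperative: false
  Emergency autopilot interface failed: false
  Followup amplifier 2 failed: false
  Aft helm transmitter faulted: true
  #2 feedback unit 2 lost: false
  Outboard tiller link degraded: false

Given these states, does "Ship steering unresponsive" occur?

NFU path unavailable [OR]: Inboard changeover valve is out=not, Emergency autopilot interface failed=not → no input occurs → does not occur.
Port system fails [OR]: Lower feedback unit is out=not, NFU path unavailable=not, Aft helm transmitter faulted=occurs, Inboard rudder actuator is out=not → at least one input occurs → occurs.
Followup chain unavailable [OR]: Standby followup amplifier faulted=not, Port system fails=occurs, Solenoid block is inoperative=not → at least one input occurs → occurs.
Pump set inoperative [AND]: Outboard steering pump is down=occurs, Emergency relief valve is out=not, Followup amplifier 2 failed=not → not all inputs occur → does not occur.
Rudder loop lost [AND]: Outboard tiller link degraded=not, Pump set inoperative=not → not all inputs occur → does not occur.
Ship steering unresponsive [OR]: Followup chain unavailable=occurs, Rudder loop lost=not, #2 feedback unit 2 lost=not → at least one input occurs → occurs.

Yes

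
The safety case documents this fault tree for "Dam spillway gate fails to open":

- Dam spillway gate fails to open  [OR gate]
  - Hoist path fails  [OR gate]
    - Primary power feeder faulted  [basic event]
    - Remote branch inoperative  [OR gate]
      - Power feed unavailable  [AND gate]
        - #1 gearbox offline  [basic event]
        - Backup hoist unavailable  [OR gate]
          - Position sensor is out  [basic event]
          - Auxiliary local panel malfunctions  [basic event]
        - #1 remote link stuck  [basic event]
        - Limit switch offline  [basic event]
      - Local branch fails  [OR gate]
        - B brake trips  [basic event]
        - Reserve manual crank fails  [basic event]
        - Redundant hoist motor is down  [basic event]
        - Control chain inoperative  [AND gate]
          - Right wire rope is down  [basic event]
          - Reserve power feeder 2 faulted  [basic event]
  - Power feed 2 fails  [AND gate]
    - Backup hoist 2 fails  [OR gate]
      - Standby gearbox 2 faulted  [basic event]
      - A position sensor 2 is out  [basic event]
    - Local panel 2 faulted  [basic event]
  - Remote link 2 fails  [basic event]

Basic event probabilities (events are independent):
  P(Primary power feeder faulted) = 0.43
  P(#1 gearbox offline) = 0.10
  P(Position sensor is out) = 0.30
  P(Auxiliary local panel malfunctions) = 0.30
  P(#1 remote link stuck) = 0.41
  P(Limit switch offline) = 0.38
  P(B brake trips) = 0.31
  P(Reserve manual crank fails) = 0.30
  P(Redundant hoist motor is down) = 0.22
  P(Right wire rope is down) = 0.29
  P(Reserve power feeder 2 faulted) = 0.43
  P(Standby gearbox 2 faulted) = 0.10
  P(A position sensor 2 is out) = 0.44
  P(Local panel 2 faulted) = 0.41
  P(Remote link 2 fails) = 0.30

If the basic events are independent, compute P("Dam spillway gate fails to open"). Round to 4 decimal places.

0.8960

P(Backup hoist unavailable) [OR] = 1 − (1−0.30) × (1−0.30) = 0.510000
P(Power feed unavailable) [AND] = 0.10 × 0.510000 × 0.41 × 0.38 = 0.007946
P(Control chain inoperative) [AND] = 0.29 × 0.43 = 0.124700
P(Local branch fails) [OR] = 1 − (1−0.31) × (1−0.30) × (1−0.22) × (1−0.124700) = 0.670239
P(Remote branch inoperative) [OR] = 1 − (1−0.007946) × (1−0.670239) = 0.672859
P(Hoist path fails) [OR] = 1 − (1−0.43) × (1−0.672859) = 0.813530
P(Backup hoist 2 fails) [OR] = 1 − (1−0.10) × (1−0.44) = 0.496000
P(Power feed 2 fails) [AND] = 0.496000 × 0.41 = 0.203360
P(Dam spillway gate fails to open) [OR] = 1 − (1−0.813530) × (1−0.203360) × (1−0.30) = 0.896015
Rounded to 4 decimal places: P(Dam spillway gate fails to open) ≈ 0.8960.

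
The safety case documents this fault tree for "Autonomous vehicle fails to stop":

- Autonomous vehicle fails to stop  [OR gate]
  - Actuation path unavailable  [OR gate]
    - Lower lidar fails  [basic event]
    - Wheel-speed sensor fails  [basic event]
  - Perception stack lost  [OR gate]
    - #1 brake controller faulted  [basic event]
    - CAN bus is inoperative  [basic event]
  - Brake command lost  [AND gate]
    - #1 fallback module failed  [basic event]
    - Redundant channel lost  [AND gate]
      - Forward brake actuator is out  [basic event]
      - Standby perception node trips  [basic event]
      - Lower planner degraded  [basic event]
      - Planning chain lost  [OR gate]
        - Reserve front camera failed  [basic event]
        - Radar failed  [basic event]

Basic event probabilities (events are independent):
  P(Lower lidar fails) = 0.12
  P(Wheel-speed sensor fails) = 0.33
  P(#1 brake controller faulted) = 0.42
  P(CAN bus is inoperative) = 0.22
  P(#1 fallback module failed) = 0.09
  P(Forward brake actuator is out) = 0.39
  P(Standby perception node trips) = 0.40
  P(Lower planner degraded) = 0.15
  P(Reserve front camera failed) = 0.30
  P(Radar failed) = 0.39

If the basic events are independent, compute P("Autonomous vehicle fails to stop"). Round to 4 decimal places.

P(Actuation path unavailable) [OR] = 1 − (1−0.12) × (1−0.33) = 0.410400
P(Perception stack lost) [OR] = 1 − (1−0.42) × (1−0.22) = 0.547600
P(Planning chain lost) [OR] = 1 − (1−0.30) × (1−0.39) = 0.573000
P(Redundant channel lost) [AND] = 0.39 × 0.40 × 0.15 × 0.573000 = 0.013408
P(Brake command lost) [AND] = 0.09 × 0.013408 = 0.001207
P(Autonomous vehicle fails to stop) [OR] = 1 − (1−0.410400) × (1−0.547600) × (1−0.001207) = 0.733587
Rounded to 4 decimal places: P(Autonomous vehicle fails to stop) ≈ 0.7336.

0.7336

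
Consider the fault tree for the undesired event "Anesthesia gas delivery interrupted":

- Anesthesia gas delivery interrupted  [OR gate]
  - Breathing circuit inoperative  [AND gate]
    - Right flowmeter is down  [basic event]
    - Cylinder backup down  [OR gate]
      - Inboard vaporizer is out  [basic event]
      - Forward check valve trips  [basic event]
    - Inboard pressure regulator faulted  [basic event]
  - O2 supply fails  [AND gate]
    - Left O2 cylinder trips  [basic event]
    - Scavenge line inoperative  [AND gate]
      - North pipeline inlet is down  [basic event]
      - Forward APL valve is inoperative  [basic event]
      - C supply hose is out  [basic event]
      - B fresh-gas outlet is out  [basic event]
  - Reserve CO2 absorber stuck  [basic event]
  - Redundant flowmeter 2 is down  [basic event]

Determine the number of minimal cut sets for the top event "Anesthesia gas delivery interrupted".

Cylinder backup down [OR]: union of children's cut sets → 2 cut set(s).
Breathing circuit inoperative [AND]: one cut set from each child combined → 1 × 2 × 1 = 2 cut set(s).
Scavenge line inoperative [AND]: one cut set from each child combined → 1 × 1 × 1 × 1 = 1 cut set(s).
O2 supply fails [AND]: one cut set from each child combined → 1 × 1 = 1 cut set(s).
Anesthesia gas delivery interrupted [OR]: union of children's cut sets → 5 cut set(s).
Minimal cut sets: {Inboard pressure regulator faulted, Inboard vaporizer is out, Right flowmeter is down}; {Forward check valve trips, Inboard pressure regulator faulted, Right flowmeter is down}; {B fresh-gas outlet is out, C supply hose is out, Forward APL valve is inoperative, Left O2 cylinder trips, North pipeline inlet is down}; {Reserve CO2 absorber stuck}; {Redundant flowmeter 2 is down}.

5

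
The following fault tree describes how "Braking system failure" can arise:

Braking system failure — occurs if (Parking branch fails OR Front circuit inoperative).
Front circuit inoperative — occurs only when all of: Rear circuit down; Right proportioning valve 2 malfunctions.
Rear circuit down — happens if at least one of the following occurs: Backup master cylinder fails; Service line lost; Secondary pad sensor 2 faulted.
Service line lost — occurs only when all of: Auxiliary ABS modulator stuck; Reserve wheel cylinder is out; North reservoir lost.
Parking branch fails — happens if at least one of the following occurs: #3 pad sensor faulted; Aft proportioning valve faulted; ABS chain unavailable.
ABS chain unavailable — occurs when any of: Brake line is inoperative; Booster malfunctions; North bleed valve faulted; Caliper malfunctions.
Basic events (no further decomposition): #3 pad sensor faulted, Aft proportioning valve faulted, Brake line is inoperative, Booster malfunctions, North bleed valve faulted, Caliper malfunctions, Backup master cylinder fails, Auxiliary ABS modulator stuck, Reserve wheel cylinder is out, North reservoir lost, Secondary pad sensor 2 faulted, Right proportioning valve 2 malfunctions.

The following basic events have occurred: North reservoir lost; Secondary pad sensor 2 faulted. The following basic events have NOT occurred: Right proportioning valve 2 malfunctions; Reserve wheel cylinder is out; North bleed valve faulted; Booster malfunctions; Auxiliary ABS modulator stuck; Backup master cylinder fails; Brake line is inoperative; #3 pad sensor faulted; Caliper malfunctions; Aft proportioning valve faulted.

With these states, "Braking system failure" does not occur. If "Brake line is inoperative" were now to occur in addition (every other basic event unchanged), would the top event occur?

Yes

Counterfactual: set "Brake line is inoperative" to occurred.
ABS chain unavailable [OR]: Brake line is inoperative=occurs, Booster malfunctions=not, North bleed valve faulted=not, Caliper malfunctions=not → at least one input occurs → occurs.
Parking branch fails [OR]: #3 pad sensor faulted=not, Aft proportioning valve faulted=not, ABS chain unavailable=occurs → at least one input occurs → occurs.
Service line lost [AND]: Auxiliary ABS modulator stuck=not, Reserve wheel cylinder is out=not, North reservoir lost=occurs → not all inputs occur → does not occur.
Rear circuit down [OR]: Backup master cylinder fails=not, Service line lost=not, Secondary pad sensor 2 faulted=occurs → at least one input occurs → occurs.
Front circuit inoperative [AND]: Rear circuit down=occurs, Right proportioning valve 2 malfunctions=not → not all inputs occur → does not occur.
Braking system failure [OR]: Parking branch fails=occurs, Front circuit inoperative=not → at least one input occurs → occurs.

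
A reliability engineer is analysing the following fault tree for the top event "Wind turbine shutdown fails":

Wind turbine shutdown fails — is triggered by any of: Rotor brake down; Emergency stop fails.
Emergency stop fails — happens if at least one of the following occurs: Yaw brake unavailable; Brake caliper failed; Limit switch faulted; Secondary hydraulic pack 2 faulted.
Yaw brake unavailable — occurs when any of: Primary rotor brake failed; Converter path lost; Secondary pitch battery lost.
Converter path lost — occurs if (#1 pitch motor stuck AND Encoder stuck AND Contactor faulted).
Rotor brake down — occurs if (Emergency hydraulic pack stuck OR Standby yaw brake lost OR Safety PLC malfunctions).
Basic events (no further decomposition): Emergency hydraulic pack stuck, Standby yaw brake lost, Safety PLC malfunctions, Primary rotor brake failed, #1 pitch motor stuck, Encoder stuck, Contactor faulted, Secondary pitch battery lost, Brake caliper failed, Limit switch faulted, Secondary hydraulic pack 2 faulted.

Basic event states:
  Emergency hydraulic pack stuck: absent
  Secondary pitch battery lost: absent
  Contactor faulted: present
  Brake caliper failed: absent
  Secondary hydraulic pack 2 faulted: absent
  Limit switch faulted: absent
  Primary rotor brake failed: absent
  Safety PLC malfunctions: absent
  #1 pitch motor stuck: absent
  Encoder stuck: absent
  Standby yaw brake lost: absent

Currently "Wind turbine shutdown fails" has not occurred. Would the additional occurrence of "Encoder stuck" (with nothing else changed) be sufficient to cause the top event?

No

Counterfactual: set "Encoder stuck" to occurred.
Rotor brake down [OR]: Emergency hydraulic pack stuck=not, Standby yaw brake lost=not, Safety PLC malfunctions=not → no input occurs → does not occur.
Converter path lost [AND]: #1 pitch motor stuck=not, Encoder stuck=occurs, Contactor faulted=occurs → not all inputs occur → does not occur.
Yaw brake unavailable [OR]: Primary rotor brake failed=not, Converter path lost=not, Secondary pitch battery lost=not → no input occurs → does not occur.
Emergency stop fails [OR]: Yaw brake unavailable=not, Brake caliper failed=not, Limit switch faulted=not, Secondary hydraulic pack 2 faulted=not → no input occurs → does not occur.
Wind turbine shutdown fails [OR]: Rotor brake down=not, Emergency stop fails=not → no input occurs → does not occur.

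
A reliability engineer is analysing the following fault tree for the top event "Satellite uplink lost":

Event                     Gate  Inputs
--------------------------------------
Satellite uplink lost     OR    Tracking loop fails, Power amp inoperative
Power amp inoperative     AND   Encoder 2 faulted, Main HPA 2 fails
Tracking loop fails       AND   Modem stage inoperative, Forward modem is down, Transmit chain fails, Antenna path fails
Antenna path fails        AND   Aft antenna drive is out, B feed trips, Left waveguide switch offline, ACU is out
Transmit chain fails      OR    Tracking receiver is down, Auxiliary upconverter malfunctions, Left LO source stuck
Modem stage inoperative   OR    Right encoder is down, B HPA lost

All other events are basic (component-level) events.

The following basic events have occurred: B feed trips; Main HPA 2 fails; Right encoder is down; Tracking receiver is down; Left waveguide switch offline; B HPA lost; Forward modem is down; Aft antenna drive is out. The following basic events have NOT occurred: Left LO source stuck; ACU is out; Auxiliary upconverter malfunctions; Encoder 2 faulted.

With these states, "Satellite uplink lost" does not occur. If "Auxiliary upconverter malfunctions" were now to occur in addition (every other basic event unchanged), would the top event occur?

No

Counterfactual: set "Auxiliary upconverter malfunctions" to occurred.
Modem stage inoperative [OR]: Right encoder is down=occurs, B HPA lost=occurs → at least one input occurs → occurs.
Transmit chain fails [OR]: Tracking receiver is down=occurs, Auxiliary upconverter malfunctions=occurs, Left LO source stuck=not → at least one input occurs → occurs.
Antenna path fails [AND]: Aft antenna drive is out=occurs, B feed trips=occurs, Left waveguide switch offline=occurs, ACU is out=not → not all inputs occur → does not occur.
Tracking loop fails [AND]: Modem stage inoperative=occurs, Forward modem is down=occurs, Transmit chain fails=occurs, Antenna path fails=not → not all inputs occur → does not occur.
Power amp inoperative [AND]: Encoder 2 faulted=not, Main HPA 2 fails=occurs → not all inputs occur → does not occur.
Satellite uplink lost [OR]: Tracking loop fails=not, Power amp inoperative=not → no input occurs → does not occur.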